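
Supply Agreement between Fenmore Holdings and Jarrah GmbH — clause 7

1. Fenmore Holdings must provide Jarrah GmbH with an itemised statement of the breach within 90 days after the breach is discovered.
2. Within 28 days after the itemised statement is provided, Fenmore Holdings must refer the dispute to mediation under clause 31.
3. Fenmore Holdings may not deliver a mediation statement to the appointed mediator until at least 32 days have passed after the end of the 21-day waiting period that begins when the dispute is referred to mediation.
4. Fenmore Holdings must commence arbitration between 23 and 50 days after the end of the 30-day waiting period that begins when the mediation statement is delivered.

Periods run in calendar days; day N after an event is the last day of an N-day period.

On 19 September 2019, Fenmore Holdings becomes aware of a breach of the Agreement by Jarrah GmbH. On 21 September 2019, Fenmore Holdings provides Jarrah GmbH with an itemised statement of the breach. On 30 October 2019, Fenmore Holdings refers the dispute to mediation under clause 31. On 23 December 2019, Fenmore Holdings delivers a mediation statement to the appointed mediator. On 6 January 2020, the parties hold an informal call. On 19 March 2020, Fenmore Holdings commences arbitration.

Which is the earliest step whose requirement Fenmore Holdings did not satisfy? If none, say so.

Step 2

Step 1: 90 days after 19 September 2019 (when the breach is discovered) is 18 December 2019; 21 September 2019 is within that limit.
Step 2: 28 days after 21 September 2019 (when the itemised statement is provided) is 19 October 2019; not done until 30 October 2019, 11 days after the deadline.
Later steps need not be reached.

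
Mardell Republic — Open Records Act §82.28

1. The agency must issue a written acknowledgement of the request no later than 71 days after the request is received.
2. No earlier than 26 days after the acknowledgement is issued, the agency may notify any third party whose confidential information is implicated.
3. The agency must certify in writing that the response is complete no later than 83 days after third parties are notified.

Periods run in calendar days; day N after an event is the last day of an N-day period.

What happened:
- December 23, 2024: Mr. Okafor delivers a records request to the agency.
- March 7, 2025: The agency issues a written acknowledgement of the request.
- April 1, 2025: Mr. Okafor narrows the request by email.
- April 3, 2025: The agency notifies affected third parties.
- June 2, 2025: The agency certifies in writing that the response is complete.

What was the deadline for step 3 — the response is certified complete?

Step 3 runs from April 3, 2025, when third parties are notified. 83 days after April 3, 2025 is June 25, 2025.

June 25, 2025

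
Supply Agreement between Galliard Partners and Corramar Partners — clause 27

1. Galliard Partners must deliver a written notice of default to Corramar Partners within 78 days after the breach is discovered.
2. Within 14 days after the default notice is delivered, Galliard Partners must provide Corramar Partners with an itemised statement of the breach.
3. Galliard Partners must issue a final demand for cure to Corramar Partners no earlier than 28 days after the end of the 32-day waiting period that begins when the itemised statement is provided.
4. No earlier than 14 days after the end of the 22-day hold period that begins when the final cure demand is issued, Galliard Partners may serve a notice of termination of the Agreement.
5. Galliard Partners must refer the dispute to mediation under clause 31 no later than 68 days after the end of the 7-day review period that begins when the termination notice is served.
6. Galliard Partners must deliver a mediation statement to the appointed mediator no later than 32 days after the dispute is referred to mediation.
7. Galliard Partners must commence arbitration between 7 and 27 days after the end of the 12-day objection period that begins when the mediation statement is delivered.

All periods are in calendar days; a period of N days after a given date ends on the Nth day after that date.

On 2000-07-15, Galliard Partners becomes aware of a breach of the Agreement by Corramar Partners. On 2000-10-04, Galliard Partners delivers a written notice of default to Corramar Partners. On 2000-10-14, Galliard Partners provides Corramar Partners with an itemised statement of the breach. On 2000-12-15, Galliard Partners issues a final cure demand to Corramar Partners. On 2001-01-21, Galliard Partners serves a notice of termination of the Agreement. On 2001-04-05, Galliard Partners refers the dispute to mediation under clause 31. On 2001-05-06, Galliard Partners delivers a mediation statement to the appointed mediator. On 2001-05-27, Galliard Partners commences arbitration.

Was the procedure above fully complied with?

Step 1 — counting 78 days from 2000-07-15 (when the breach is discovered) gives a deadline of 2000-10-01; not done until 2000-10-04, 3 days after the deadline.
No need to go further; step 1 was not satisfied.

No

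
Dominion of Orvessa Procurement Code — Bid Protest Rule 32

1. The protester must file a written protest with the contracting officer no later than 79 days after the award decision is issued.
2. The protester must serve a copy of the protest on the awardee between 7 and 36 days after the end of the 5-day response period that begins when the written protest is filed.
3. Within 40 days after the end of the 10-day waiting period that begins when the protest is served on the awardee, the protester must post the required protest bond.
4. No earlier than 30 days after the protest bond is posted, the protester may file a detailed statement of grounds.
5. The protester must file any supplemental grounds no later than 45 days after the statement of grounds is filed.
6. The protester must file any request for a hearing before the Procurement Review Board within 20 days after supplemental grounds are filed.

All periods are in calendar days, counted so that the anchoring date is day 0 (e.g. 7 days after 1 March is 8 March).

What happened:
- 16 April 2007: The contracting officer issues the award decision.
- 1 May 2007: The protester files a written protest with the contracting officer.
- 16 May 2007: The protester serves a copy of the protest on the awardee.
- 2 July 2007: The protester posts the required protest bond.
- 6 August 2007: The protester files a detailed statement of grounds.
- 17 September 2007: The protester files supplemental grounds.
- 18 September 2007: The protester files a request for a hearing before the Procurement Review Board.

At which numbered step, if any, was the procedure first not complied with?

None — every step was satisfied

Step 1 — counting 79 days from 16 April 2007 (when the award decision is issued) gives a deadline of 4 July 2007; done 1 May 2007 — timely.
Step 2 — 7 and 36 days from 6 May 2007 (end of the 5-day response period, which began when the written protest is filed on 1 May 2007) are 13 May 2007 and 11 June 2007 respectively; done 16 May 2007, which is between those dates.
Step 3 — counting 40 days from 26 May 2007 (end of the 10-day waiting period, which began when the protest is served on the awardee on 16 May 2007) gives a deadline of 5 July 2007; 2 July 2007 is within that limit.
Step 4 — must wait 30 days from 2 July 2007 (when the protest bond is posted), so not before 1 August 2007; 6 August 2007 is on or after that date.
Step 5 — counting 45 days from 6 August 2007 (when the statement of grounds is filed) gives a deadline of 20 September 2007; completed 17 September 2007, before the deadline.
Step 6 — counting 20 days from 17 September 2007 (when supplemental grounds are filed) gives a deadline of 7 October 2007; completed 18 September 2007, before the deadline.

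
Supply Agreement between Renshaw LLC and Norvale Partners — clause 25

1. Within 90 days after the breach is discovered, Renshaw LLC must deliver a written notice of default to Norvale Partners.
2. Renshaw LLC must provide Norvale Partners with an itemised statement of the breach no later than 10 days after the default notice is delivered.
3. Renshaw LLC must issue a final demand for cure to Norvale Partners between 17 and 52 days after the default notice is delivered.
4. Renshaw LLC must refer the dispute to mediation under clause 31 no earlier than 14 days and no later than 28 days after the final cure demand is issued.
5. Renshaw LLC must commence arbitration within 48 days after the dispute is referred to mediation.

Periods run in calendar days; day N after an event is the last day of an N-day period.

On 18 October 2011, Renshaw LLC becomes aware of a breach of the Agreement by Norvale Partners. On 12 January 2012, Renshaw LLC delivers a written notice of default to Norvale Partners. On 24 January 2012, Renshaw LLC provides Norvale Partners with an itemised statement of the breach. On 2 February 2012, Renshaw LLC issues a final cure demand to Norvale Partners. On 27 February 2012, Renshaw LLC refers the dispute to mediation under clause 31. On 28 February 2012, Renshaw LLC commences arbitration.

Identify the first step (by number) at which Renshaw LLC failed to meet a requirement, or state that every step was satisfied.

Step 1: 90 days after 18 October 2011 (when the breach is discovered) is 16 January 2012; done 12 January 2012 — timely.
Step 2: 10 days after 12 January 2012 (when the default notice is delivered) is 22 January 2012; 24 January 2012 misses that deadline by 2 days.
Later steps need not be reached.

Step 2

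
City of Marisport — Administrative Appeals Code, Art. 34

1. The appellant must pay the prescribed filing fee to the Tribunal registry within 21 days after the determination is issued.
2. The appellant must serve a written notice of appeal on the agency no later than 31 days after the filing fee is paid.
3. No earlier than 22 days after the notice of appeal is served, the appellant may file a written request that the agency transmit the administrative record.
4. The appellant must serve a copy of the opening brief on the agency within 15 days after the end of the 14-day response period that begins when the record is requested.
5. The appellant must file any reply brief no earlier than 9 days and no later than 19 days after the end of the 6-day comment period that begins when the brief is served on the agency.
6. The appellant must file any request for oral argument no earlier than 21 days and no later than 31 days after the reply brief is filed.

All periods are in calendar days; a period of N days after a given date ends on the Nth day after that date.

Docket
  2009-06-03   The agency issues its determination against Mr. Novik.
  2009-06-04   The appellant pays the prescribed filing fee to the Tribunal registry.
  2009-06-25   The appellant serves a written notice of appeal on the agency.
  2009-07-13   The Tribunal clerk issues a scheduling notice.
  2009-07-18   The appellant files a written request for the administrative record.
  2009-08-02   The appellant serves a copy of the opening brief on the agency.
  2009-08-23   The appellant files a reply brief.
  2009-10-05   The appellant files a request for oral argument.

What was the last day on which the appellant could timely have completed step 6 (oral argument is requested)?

2009-09-23

Step 6 runs from 2009-08-23, when the reply brief is filed. The window is 21–31 days after 2009-08-23; it closes on 2009-09-23.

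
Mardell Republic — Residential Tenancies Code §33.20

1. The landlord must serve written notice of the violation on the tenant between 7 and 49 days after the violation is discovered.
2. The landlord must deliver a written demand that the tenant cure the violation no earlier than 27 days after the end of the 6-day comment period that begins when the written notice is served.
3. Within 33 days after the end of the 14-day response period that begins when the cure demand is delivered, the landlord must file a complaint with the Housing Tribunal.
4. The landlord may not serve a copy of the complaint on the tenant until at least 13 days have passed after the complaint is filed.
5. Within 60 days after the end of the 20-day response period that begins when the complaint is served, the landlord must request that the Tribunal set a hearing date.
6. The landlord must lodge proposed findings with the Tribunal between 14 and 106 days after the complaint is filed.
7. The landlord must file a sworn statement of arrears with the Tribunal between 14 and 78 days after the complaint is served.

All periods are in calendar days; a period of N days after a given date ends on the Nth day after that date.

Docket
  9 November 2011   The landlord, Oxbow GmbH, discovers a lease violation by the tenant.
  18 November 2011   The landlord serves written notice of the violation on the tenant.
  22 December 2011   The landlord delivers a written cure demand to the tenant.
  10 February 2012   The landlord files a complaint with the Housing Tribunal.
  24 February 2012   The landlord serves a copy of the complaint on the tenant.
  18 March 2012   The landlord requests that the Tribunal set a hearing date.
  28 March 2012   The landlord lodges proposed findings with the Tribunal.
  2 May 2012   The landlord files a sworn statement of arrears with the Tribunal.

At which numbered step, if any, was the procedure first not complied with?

Step 1 — 7 and 49 days from 9 November 2011 (when the violation is discovered) are 16 November 2011 and 28 December 2011 respectively; 18 November 2011 falls inside that range.
Step 2 — must wait 27 days from 24 November 2011 (end of the 6-day comment period, which began when the written notice is served on 18 November 2011), so not before 21 December 2011; 22 December 2011 is on or after that date.
Step 3 — counting 33 days from 5 January 2012 (end of the 14-day response period, which began when the cure demand is delivered on 22 December 2011) gives a deadline of 7 February 2012; 10 February 2012 misses that deadline by 3 days.

Step 3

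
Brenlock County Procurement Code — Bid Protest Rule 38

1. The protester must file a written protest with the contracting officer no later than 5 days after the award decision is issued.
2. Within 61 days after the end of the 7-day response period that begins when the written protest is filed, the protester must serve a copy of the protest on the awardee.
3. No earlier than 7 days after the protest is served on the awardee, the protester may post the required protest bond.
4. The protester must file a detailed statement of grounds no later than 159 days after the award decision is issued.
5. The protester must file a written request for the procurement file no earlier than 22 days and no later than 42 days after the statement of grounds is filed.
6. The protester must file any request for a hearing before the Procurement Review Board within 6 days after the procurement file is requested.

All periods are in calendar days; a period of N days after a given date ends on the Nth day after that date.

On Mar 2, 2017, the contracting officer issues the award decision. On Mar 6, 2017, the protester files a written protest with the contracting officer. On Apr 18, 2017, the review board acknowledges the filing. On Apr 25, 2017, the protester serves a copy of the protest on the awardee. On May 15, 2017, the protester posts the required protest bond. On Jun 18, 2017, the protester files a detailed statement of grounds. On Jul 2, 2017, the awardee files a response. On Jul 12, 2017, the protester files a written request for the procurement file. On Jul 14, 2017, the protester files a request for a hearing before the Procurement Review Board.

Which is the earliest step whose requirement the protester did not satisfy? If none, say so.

Step 1: 5 days after Mar 2, 2017 (when the award decision is issued) is Mar 7, 2017; done Mar 6, 2017 — timely.
Step 2: 61 days after Mar 13, 2017 (end of the 7-day response period, which began when the written protest is filed on Mar 6, 2017) is May 13, 2017; completed Apr 25, 2017, before the deadline.
Step 3: the earliest permitted date is 7 days after Apr 25, 2017 (when the protest is served on the awardee), i.e. May 2, 2017; May 15, 2017 is on or after that date.
Step 4: 159 days after Mar 2, 2017 (when the award decision is issued) is Aug 8, 2017; Jun 18, 2017 is within that limit.
Step 5: the window is 22–42 days after Jun 18, 2017 (when the statement of grounds is filed), so Jul 10, 2017 through Jul 30, 2017; Jul 12, 2017 falls inside that range.
Step 6: 6 days after Jul 12, 2017 (when the procurement file is requested) is Jul 18, 2017; Jul 14, 2017 is within that limit.

None — every step was satisfied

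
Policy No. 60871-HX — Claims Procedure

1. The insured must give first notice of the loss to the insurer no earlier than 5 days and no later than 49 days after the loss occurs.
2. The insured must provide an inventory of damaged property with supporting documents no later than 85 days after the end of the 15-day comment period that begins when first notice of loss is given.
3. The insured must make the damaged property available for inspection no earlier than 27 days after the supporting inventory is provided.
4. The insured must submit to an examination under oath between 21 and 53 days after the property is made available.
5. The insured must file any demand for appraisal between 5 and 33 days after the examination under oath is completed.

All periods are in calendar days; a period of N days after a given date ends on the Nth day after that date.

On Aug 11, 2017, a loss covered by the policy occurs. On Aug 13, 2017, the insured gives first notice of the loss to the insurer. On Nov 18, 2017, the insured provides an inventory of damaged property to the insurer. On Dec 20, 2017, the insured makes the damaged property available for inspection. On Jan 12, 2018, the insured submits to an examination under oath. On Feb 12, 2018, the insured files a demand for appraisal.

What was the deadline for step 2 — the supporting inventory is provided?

Nov 21, 2017

First notice of loss is given on Aug 13, 2017; the 15-day comment period therefore ends Aug 28, 2017, and step 2 runs from that date. 85 days after Aug 28, 2017 is Nov 21, 2017.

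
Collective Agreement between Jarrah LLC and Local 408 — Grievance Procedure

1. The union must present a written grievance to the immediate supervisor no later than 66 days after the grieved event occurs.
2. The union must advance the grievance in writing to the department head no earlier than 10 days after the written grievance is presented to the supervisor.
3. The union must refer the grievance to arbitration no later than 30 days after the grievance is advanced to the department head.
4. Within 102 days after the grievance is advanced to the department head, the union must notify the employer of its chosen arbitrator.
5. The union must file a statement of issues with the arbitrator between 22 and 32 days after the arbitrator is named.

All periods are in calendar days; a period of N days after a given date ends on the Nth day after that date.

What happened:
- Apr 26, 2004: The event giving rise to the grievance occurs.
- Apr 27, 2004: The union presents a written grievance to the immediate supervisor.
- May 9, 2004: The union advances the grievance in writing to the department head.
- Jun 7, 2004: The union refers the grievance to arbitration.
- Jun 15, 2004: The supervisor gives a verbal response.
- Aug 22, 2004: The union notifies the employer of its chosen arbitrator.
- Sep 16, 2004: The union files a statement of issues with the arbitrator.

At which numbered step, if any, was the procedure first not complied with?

(1) due by Apr 26, 2004 + 66 days = Jul 1, 2004; completed Apr 27, 2004, before the deadline.
(2) permitted from Apr 27, 2004 + 10 days = May 7, 2004 onward; May 9, 2004 is on or after that date.
(3) due by May 9, 2004 + 30 days = Jun 8, 2004; done Jun 7, 2004 — timely.
(4) due by May 9, 2004 + 102 days = Aug 19, 2004; Aug 22, 2004 misses that deadline by 3 days.
No need to go further; step 4 was not satisfied.

Step 4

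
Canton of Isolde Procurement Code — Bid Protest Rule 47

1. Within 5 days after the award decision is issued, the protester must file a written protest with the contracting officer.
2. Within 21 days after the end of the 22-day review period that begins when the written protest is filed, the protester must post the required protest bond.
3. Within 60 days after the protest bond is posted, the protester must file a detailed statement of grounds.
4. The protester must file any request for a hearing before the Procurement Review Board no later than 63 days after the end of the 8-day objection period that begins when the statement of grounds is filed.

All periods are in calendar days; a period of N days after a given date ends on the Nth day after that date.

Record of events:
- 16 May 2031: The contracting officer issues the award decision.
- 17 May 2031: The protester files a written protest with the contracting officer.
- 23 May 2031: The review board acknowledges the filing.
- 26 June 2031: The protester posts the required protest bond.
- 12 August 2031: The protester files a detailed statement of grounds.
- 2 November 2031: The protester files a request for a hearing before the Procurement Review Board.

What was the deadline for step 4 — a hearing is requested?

The statement of grounds is filed on 12 August 2031; the 8-day objection period therefore ends 20 August 2031, and step 4 runs from that date. 63 days after 20 August 2031 is 22 October 2031.

22 October 2031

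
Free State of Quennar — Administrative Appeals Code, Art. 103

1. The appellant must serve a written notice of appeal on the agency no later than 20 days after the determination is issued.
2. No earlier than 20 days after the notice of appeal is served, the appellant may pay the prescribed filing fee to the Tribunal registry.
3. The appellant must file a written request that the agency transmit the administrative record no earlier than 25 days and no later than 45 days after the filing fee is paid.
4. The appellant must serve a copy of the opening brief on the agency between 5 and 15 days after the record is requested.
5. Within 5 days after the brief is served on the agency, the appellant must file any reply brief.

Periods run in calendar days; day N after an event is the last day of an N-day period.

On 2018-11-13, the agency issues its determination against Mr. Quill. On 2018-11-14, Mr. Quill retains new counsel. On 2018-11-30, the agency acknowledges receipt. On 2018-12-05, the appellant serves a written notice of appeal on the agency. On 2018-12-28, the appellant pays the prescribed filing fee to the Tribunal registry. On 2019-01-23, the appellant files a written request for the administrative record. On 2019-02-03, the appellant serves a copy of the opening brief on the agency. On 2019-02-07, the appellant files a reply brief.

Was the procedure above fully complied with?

Step 1: 20 days after 2018-11-13 (when the determination is issued) is 2018-12-03; not done until 2018-12-05, 2 days after the deadline.

No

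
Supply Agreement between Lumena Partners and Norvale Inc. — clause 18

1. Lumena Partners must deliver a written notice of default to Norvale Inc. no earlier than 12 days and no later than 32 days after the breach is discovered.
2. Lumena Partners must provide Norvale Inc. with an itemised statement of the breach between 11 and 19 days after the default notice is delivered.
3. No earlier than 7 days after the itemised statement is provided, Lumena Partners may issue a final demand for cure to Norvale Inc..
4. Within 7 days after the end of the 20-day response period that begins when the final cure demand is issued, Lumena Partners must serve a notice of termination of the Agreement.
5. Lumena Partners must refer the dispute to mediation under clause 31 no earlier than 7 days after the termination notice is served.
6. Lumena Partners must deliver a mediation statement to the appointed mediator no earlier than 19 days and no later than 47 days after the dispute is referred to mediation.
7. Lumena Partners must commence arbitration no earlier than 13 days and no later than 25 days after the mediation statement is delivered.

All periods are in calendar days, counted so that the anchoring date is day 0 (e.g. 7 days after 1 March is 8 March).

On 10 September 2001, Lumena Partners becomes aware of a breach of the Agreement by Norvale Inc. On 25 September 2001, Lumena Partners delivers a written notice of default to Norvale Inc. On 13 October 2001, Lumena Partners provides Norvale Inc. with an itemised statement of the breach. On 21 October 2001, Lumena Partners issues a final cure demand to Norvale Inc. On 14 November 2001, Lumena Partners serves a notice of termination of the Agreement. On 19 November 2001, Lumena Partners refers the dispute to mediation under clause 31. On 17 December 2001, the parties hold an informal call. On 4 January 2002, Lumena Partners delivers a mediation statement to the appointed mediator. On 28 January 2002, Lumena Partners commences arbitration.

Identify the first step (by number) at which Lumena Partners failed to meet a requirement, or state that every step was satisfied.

(1) the permitted window runs from 10 September 2001 + 12 = 22 September 2001 to 10 September 2001 + 32 = 12 October 2001; done 25 September 2001 — within the window.
(2) the permitted window runs from 25 September 2001 + 11 = 6 October 2001 to 25 September 2001 + 19 = 14 October 2001; done 13 October 2001, which is between those dates.
(3) permitted from 13 October 2001 + 7 days = 20 October 2001 onward; done 21 October 2001 — permitted.
(4) due by 10 November 2001 + 7 days = 17 November 2001; 14 November 2001 is within that limit.
(5) permitted from 14 November 2001 + 7 days = 21 November 2001 onward; acted on 19 November 2001, 2 days prematurely.
No need to go further; step 5 was not satisfied.

Step 5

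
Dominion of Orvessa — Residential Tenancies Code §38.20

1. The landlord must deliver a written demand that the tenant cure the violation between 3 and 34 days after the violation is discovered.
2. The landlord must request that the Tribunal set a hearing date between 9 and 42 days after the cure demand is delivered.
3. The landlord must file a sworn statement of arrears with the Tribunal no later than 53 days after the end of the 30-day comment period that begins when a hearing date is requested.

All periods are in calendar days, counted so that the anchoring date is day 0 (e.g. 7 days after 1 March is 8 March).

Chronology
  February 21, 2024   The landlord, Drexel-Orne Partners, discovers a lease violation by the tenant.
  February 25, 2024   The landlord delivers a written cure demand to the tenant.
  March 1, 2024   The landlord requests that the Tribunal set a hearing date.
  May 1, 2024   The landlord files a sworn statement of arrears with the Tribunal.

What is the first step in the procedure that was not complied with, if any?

Step 1 — 3 and 34 days from February 21, 2024 (when the violation is discovered) are February 24, 2024 and March 26, 2024 respectively; done February 25, 2024, which is between those dates.
Step 2 — 9 and 42 days from February 25, 2024 (when the cure demand is delivered) are March 5, 2024 and April 7, 2024 respectively; March 1, 2024 is 4 days too early.
The procedure was therefore not followed at step 2.

Step 2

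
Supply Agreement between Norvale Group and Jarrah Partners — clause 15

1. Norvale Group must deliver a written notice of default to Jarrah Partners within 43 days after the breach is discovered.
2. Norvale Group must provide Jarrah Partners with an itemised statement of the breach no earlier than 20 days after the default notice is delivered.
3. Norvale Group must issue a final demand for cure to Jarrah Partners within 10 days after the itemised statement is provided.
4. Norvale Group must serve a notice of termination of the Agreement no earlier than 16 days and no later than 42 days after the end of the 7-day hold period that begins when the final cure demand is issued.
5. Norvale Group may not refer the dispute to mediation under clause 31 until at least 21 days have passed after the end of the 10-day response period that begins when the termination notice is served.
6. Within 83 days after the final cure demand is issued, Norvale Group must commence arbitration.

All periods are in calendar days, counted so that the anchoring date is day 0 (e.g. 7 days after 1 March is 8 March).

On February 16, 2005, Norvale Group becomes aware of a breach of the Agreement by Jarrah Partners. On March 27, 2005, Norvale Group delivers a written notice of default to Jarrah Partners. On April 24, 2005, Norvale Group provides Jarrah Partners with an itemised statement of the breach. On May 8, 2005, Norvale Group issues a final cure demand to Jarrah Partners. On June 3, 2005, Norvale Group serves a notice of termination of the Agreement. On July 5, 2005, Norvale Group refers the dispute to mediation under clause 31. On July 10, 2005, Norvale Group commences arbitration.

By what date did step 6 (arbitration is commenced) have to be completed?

July 30, 2005

Step 6 runs from May 8, 2005, when the final cure demand is issued. 83 days after May 8, 2005 is July 30, 2005.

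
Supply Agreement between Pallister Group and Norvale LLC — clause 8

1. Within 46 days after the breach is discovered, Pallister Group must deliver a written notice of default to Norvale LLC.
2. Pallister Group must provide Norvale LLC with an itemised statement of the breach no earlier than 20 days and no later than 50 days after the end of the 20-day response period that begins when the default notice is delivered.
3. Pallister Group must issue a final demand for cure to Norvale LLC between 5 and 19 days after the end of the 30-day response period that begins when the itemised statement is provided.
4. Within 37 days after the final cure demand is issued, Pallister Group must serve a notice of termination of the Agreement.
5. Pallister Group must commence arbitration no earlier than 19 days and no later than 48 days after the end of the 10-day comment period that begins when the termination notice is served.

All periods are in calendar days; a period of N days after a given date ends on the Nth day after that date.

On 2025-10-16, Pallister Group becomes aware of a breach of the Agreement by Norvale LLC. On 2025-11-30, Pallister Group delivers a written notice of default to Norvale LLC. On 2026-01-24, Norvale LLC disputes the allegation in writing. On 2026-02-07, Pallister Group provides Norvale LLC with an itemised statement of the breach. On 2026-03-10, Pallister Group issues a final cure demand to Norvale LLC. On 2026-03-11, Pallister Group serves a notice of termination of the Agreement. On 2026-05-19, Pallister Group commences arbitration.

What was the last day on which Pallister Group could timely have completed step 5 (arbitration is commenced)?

The termination notice is served on 2026-03-11; the 10-day comment period therefore ends 2026-03-21, and step 5 runs from that date. The window is 19–48 days after 2026-03-21; it closes on 2026-05-08.

2026-05-08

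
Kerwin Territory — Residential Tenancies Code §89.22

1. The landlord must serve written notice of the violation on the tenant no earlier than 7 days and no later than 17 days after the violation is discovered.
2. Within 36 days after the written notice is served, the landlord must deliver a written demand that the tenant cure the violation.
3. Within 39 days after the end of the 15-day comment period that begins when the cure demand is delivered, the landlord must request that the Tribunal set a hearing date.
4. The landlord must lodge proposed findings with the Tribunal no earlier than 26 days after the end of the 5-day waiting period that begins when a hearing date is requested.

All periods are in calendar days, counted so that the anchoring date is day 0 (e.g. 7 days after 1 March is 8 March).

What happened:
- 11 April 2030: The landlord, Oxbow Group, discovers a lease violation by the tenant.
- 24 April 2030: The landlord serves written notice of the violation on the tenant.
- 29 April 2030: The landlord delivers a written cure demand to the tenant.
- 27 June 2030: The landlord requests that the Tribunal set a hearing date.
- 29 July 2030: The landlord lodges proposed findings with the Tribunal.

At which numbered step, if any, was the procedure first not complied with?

Step 3

Step 1 — 7 and 17 days from 11 April 2030 (when the violation is discovered) are 18 April 2030 and 28 April 2030 respectively; done 24 April 2030 — within the window.
Step 2 — counting 36 days from 24 April 2030 (when the written notice is served) gives a deadline of 30 May 2030; done 29 April 2030 — timely.
Step 3 — counting 39 days from 14 May 2030 (end of the 15-day comment period, which began when the cure demand is delivered on 29 April 2030) gives a deadline of 22 June 2030; 27 June 2030 misses that deadline by 5 days.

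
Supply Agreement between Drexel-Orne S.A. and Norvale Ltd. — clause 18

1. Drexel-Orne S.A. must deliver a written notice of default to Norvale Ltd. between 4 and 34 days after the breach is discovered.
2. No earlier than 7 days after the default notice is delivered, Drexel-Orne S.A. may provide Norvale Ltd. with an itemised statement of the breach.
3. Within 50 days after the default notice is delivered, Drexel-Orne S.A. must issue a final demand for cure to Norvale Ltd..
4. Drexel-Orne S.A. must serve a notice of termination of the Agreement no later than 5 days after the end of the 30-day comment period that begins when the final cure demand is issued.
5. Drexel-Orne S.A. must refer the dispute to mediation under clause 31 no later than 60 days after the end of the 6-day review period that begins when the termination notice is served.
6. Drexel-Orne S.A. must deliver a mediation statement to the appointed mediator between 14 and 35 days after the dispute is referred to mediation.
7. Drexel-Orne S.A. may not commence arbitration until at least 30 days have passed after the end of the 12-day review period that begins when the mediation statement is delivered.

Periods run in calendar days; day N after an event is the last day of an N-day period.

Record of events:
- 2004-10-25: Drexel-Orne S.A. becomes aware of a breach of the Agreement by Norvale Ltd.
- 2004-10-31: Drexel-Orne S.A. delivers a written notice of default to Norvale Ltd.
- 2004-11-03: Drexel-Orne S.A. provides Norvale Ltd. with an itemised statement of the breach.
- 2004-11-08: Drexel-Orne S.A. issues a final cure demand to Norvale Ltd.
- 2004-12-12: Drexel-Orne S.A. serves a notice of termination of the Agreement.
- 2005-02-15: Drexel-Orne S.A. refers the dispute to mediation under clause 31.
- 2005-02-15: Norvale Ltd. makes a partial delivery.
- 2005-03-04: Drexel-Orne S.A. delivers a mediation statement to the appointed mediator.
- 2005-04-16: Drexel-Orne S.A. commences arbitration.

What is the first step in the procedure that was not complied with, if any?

Step 1: the window is 4–34 days after 2004-10-25 (when the breach is discovered), so 2004-10-29 through 2004-11-28; 2004-10-31 falls inside that range.
Step 2: the earliest permitted date is 7 days after 2004-10-31 (when the default notice is delivered), i.e. 2004-11-07; 2004-11-03 is 4 days before the earliest permitted date.
That is the first point of non-compliance.

Step 2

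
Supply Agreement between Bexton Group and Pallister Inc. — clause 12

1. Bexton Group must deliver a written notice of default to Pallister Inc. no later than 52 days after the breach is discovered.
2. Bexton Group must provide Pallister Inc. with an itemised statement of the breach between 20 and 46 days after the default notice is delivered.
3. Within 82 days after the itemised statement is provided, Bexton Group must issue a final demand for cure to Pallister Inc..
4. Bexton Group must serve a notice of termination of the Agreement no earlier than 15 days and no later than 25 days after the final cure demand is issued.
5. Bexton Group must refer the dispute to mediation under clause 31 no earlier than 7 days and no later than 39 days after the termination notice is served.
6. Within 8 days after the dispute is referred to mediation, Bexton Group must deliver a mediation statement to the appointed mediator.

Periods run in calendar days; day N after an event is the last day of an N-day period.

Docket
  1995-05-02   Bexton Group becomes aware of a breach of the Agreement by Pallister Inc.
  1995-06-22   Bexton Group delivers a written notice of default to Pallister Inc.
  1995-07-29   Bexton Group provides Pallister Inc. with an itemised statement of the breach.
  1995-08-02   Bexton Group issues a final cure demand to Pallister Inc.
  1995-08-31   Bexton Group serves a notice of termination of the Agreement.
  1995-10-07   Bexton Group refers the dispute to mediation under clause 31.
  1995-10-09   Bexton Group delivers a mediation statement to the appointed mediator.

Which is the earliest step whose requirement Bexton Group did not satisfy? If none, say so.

Step 4

(1) due by 1995-05-02 + 52 days = 1995-06-23; completed 1995-06-22, before the deadline.
(2) the permitted window runs from 1995-06-22 + 20 = 1995-07-12 to 1995-06-22 + 46 = 1995-08-07; done 1995-07-29 — within the window.
(3) due by 1995-07-29 + 82 days = 1995-10-19; 1995-08-02 is within that limit.
(4) the permitted window runs from 1995-08-02 + 15 = 1995-08-17 to 1995-08-02 + 25 = 1995-08-27; 1995-08-31 is 4 days past the end of the window.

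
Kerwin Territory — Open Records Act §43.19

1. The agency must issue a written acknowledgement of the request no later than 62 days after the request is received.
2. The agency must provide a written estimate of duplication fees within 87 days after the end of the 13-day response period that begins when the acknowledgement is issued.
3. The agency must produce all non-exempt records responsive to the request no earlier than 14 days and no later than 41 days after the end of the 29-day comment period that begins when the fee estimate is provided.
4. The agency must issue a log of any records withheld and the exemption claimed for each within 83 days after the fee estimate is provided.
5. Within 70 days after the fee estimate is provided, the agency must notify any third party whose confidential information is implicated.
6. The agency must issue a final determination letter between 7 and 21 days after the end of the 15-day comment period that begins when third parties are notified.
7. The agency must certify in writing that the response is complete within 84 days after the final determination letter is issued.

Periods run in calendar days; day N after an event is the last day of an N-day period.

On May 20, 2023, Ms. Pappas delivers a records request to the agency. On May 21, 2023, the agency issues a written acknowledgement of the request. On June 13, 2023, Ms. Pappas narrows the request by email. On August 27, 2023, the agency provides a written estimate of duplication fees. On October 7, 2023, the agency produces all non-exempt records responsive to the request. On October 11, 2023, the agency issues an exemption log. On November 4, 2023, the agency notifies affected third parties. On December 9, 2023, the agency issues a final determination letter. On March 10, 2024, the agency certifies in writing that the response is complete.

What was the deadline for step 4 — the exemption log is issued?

November 18, 2023

Step 4 runs from August 27, 2023, when the fee estimate is provided. 83 days after August 27, 2023 is November 18, 2023.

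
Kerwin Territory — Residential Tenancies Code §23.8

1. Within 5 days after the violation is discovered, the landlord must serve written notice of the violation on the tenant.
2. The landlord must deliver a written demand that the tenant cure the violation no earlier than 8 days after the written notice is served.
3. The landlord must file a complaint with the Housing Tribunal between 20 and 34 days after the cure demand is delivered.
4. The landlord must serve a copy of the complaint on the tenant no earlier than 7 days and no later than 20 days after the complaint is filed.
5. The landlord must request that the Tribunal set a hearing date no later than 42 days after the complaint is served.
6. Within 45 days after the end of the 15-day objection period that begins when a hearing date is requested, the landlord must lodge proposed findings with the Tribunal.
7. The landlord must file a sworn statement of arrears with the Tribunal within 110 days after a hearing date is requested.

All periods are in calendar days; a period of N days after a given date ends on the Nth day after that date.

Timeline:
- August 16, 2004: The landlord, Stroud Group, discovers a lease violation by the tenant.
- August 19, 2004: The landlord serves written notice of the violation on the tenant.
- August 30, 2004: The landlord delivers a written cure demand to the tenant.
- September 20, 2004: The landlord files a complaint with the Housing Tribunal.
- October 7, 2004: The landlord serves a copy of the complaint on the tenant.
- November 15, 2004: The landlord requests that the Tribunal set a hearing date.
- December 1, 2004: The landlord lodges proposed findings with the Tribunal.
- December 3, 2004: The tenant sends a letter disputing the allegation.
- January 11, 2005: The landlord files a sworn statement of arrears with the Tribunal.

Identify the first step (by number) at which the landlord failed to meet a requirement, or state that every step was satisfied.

None — every step was satisfied

Step 1 — counting 5 days from August 16, 2004 (when the violation is discovered) gives a deadline of August 21, 2004; August 19, 2004 is within that limit.
Step 2 — must wait 8 days from August 19, 2004 (when the written notice is served), so not before August 27, 2004; August 30, 2004 is on or after that date.
Step 3 — 20 and 34 days from August 30, 2004 (when the cure demand is delivered) are September 19, 2004 and October 3, 2004 respectively; done September 20, 2004 — within the window.
Step 4 — 7 and 20 days from September 20, 2004 (when the complaint is filed) are September 27, 2004 and October 10, 2004 respectively; October 7, 2004 falls inside that range.
Step 5 — counting 42 days from October 7, 2004 (when the complaint is served) gives a deadline of November 18, 2004; completed November 15, 2004, before the deadline.
Step 6 — counting 45 days from November 30, 2004 (end of the 15-day objection period, which began when a hearing date is requested on November 15, 2004) gives a deadline of January 14, 2005; completed December 1, 2004, before the deadline.
Step 7 — counting 110 days from November 15, 2004 (when a hearing date is requested) gives a deadline of March 5, 2005; done January 11, 2005 — timely.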